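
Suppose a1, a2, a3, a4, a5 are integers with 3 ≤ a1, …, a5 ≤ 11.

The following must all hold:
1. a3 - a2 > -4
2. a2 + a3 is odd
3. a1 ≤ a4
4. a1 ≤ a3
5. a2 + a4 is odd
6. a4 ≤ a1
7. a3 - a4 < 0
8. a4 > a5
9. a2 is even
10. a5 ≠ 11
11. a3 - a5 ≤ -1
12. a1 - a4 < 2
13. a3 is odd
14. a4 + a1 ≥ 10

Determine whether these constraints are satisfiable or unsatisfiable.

Constraints 4, 6, 8, and 11 give a1 ≤ a3, a3 < a5, a5 < a4, a4 ≤ a1. Chaining: a1 ≤ a3 < a5 < a4 ≤ a1, which forces a1 < a1 — impossible.

Unsatisfiable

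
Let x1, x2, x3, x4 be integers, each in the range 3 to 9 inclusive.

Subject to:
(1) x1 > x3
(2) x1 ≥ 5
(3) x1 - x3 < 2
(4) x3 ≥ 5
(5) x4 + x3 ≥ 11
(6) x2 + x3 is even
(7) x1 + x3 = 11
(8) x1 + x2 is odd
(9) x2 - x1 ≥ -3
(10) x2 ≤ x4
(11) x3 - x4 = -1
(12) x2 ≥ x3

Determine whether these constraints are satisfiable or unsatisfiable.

Satisfiable

One satisfying assignment is x1 = 6, x2 = 5, x3 = 5, x4 = 6.
For the less obvious constraints — constraint 3: x1 - x3 = 1; constraint 5: x4 + x3 = 11 — and the others hold by inspection.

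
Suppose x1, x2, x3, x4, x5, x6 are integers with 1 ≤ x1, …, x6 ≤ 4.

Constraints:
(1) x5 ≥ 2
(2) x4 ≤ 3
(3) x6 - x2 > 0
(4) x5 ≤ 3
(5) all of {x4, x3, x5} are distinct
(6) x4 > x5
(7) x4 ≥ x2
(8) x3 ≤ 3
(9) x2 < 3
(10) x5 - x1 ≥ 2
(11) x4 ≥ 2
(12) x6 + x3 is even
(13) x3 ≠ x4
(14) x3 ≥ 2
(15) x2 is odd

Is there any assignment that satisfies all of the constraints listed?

Unsatisfiable

Constraints 1, 2, 4, 8, 11, and 14 confine each of x4, x3, x5 to the 2 values {2, 3}.
Constraint 5 requires all 3 of them to be distinct, but only 2 values are available — impossible by the pigeonhole principle.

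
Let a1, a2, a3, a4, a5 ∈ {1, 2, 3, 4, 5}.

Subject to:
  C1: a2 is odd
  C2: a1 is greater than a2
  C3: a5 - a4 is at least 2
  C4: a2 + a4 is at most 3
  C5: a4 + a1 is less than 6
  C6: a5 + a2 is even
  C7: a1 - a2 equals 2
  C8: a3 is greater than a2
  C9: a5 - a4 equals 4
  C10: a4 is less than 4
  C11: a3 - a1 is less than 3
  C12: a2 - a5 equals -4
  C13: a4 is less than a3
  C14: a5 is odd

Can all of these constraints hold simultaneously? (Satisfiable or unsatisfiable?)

Satisfiable

One satisfying assignment is a1 = 3, a2 = 1, a3 = 5, a4 = 1, a5 = 5.
For the less obvious constraints — constraint 3: a5 - a4 = 4; constraint 4: a2 + a4 = 2 — and the others hold by inspection.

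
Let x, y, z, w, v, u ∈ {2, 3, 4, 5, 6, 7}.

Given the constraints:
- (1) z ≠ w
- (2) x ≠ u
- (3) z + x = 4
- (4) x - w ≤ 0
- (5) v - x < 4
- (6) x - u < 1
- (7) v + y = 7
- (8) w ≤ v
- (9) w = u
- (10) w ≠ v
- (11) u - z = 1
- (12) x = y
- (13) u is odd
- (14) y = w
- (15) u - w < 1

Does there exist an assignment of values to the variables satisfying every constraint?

From constraints 9, 12, and 14, x = y = w = u, so x = u. But constraint 2 says x ≠ u. Contradiction.

Unsatisfiable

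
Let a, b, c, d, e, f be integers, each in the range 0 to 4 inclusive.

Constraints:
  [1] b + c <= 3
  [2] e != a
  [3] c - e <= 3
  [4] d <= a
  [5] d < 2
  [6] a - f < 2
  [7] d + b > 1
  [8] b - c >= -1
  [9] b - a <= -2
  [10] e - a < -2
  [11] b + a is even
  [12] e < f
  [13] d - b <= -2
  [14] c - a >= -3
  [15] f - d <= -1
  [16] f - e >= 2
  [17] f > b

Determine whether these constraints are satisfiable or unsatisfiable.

Unsatisfiable

Constraints 3, 9, 13, 14, 15, and 16 give c − a ≥ -3, a − b ≥ 2, b − d ≥ 2, d − f ≥ 1, f − e ≥ 2, e − c ≥ -3.
Adding all 6 inequalities: the left sides telescope to 0, and the right sides sum to (-3) + 2 + 2 + 1 + 2 + (-3) = 1. So 0 ≥ 1, which is false.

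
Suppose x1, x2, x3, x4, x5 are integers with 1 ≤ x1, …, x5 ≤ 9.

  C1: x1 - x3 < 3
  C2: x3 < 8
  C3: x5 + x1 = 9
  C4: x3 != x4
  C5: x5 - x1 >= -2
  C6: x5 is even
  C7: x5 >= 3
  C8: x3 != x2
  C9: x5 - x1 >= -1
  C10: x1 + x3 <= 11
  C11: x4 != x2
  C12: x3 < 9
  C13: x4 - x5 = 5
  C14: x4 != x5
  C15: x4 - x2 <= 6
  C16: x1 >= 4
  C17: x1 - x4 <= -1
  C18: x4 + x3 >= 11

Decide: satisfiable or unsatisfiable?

Satisfiable

Take x1 = 5, x2 = 5, x3 = 4, x4 = 9, x5 = 4. Then constraint 1: x1 - x3 = 1; constraint 3: x5 + x1 = 9, and every other listed constraint is also met.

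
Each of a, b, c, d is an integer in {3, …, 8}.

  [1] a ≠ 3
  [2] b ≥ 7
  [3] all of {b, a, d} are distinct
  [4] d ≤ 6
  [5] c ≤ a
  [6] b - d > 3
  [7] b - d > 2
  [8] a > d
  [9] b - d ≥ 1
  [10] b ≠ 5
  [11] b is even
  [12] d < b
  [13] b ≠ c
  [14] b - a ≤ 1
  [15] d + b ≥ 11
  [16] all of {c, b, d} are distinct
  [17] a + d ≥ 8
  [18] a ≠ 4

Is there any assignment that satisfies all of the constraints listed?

The assignment a = 7, b = 8, c = 7, d = 4 works:
  constraint 6 holds since b - d = 4.
  constraint 7 holds since b - d = 4.
The rest check out directly.

Satisfiable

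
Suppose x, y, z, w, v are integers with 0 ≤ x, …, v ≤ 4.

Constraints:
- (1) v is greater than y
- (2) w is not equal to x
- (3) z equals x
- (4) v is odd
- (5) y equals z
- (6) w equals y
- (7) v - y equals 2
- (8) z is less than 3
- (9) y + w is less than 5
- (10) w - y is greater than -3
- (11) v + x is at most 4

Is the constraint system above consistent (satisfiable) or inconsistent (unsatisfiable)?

Unsatisfiable

From constraints 3, 5, and 6, w = y = z = x, so w = x. But constraint 2 says w ≠ x. Contradiction.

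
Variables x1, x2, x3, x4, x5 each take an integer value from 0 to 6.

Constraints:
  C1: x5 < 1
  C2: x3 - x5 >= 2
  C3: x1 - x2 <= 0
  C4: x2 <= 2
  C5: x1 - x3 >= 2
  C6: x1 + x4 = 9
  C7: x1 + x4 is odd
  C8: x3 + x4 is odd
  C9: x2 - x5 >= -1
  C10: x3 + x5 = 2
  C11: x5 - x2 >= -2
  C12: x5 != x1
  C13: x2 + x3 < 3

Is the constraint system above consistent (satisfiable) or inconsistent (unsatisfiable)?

Constraints 2, 3, 5, and 11 give x3 − x5 ≥ 2, x5 − x2 ≥ -2, x2 − x1 ≥ 0, x1 − x3 ≥ 2.
Adding all 4 inequalities: the left sides telescope to 0, and the right sides sum to 2 + (-2) + 0 + 2 = 2. So 0 ≥ 2, which is false.

Unsatisfiable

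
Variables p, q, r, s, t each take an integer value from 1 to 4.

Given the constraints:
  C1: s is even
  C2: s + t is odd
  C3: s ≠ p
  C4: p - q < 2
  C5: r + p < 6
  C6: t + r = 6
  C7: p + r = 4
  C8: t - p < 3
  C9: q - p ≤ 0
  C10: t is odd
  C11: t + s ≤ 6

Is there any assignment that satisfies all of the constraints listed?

Satisfiable

Setting (p, q, r, s, t) = (1, 1, 3, 2, 3) satisfies everything: constraint 4: p - q = 0; constraint 5: r + p = 4, and the others follow.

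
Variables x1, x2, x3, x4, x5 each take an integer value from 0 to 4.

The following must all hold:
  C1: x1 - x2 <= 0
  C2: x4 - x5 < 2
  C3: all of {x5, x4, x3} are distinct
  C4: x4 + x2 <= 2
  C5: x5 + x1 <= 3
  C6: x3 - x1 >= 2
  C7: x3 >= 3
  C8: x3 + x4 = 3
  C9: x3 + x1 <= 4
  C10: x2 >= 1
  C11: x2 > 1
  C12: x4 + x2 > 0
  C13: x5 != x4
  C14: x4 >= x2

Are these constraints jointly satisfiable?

From constraint 7: x3 ≥ 3. From constraints 10 and 14: x4 ≥ x2 ≥ 1. Hence x3 + x4 ≥ 4. But constraint 8 requires x3 + x4 = 3, and 3 < 4. Contradiction.

Unsatisfiable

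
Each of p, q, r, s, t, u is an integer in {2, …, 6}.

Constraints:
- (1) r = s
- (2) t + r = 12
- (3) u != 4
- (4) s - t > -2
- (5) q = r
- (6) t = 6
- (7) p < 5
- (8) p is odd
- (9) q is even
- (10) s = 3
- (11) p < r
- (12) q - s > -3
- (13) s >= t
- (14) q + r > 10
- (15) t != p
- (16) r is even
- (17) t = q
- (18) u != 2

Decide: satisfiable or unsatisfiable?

Unsatisfiable

Constraint 6 fixes t = 6 and constraint 10 fixes s = 3. Constraints 1, 5, and 17 give t = q = r = s, so t = s. But 6 ≠ 3 — contradiction.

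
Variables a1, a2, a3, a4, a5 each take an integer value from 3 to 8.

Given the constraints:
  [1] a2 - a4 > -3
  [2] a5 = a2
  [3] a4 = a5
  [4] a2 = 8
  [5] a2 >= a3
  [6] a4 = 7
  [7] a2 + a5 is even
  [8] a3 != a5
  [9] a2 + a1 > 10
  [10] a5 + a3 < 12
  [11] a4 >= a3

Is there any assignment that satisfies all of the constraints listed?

Constraint 6 fixes a4 = 7 and constraint 4 fixes a2 = 8. Constraints 2 and 3 give a4 = a5 = a2, so a4 = a2. But 7 ≠ 8 — contradiction.

Unsatisfiable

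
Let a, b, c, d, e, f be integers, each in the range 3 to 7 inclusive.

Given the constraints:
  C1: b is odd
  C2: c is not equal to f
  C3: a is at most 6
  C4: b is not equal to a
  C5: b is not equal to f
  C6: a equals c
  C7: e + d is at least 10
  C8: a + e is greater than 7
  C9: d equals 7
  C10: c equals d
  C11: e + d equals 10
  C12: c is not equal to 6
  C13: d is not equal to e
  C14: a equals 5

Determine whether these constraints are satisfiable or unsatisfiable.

Unsatisfiable

Constraint 14 fixes a = 5 and constraint 9 fixes d = 7. Constraints 6 and 10 give a = c = d, so a = d. But 5 ≠ 7 — contradiction.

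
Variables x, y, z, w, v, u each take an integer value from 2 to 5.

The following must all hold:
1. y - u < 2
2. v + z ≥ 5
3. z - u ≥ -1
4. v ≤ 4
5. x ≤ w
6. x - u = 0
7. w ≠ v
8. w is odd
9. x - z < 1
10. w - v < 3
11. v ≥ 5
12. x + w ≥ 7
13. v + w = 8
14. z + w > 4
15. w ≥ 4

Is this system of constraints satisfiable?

From constraint 11: v ≥ 5. From constraint 15: w ≥ 4. Hence v + w ≥ 9. But constraint 13 requires v + w = 8, and 8 < 9. Contradiction.

Unsatisfiable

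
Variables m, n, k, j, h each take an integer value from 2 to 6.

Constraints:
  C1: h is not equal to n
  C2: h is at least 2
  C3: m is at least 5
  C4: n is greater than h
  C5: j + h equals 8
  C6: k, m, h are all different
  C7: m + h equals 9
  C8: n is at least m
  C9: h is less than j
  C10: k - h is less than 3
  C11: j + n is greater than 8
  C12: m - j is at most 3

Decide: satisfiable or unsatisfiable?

Setting (m, n, k, j, h) = (6, 6, 5, 5, 3) satisfies everything: constraint 5: j + h = 8; constraint 7: m + h = 9, and the others follow.

Satisfiable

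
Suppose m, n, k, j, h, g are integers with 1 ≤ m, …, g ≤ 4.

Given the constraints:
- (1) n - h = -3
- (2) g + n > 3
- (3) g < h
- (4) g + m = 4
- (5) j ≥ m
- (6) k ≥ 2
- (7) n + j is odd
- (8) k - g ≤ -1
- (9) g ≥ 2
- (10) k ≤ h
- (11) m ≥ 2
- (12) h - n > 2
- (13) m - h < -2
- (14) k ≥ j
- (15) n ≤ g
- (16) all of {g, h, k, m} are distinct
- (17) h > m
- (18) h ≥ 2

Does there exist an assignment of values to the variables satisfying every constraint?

Unsatisfiable

Constraints 6, 9, 11, and 18 confine each of g, h, k, m to the 3 values {2, …, 4} (the domain already gives each ≤ 4).
Constraint 16 requires all 4 of them to be distinct, but only 3 values are available — impossible by the pigeonhole principle.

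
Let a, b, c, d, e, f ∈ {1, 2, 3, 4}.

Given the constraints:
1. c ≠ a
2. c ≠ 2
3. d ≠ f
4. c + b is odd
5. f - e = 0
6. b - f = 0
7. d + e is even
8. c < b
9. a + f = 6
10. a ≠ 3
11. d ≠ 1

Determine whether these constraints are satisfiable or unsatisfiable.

Satisfiable

Take a = 4, b = 2, c = 1, d = 4, e = 2, f = 2. Then constraint 5: f - e = 0; constraint 6: b - f = 0; constraint 9: a + f = 6, and every other listed constraint is also met.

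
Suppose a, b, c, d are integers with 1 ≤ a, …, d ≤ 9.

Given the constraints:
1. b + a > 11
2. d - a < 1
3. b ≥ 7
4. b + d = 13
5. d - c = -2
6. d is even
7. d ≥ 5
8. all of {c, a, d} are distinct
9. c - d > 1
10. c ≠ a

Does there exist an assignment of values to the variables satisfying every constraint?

Satisfiable

Try a = 7, b = 7, c = 8, d = 6.
Check constraint 1: b + a = 14; constraint 2: d - a = -1; constraint 4: b + d = 13. The remaining constraints are straightforward to verify.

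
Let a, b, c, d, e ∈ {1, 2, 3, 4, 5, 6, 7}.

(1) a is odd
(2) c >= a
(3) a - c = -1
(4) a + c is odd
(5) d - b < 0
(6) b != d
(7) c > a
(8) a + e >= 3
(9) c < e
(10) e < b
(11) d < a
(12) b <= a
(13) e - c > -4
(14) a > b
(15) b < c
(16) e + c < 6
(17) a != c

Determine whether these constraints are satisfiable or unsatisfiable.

Constraints 2, 9, 10, and 14 give e < b, b < a, a ≤ c, c < e. Chaining: e < b < a ≤ c < e, which forces e < e — impossible.

Unsatisfiable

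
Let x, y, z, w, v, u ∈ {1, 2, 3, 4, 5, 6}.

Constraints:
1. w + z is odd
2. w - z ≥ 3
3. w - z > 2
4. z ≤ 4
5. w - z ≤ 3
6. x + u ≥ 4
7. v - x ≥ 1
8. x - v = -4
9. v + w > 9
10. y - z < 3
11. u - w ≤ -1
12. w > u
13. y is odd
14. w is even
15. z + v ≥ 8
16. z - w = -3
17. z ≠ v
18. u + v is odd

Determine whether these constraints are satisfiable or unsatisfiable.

One satisfying assignment is x = 1, y = 5, z = 3, w = 6, v = 5, u = 4.
For the less obvious constraints — constraint 2: w - z = 3; constraint 3: w - z = 3 — and the others hold by inspection.

Satisfiable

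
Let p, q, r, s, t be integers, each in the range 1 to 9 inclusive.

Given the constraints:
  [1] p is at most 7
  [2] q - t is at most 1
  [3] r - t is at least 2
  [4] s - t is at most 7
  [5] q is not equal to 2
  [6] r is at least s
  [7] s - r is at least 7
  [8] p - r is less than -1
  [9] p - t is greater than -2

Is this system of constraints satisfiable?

Unsatisfiable

Constraints 3, 4, and 7 give r − t ≥ 2, t − s ≥ -7, s − r ≥ 7.
Adding all 3 inequalities: the left sides telescope to 0, and the right sides sum to 2 + (-7) + 7 = 2. So 0 ≥ 2, which is false.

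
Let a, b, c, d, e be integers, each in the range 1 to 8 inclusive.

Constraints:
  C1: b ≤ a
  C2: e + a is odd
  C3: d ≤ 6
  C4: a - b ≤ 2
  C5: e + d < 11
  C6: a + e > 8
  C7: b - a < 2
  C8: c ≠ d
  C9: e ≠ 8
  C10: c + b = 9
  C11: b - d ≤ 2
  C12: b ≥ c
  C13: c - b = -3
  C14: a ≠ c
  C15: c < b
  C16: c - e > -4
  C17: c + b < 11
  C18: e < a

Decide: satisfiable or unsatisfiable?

Satisfiable

Setting (a, b, c, d, e) = (7, 6, 3, 6, 4) satisfies everything: constraint 4: a - b = 1; constraint 5: e + d = 10, and the others follow.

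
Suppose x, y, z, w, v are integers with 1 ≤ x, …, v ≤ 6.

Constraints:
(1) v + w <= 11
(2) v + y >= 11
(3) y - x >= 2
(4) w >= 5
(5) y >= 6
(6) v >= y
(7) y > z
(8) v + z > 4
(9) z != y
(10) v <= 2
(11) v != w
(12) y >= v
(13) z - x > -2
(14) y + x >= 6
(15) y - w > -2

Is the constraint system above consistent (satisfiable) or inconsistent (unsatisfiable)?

From constraint 5: y ≥ 6. From constraints 6 and 10: y ≤ v and v ≤ 2, so y ≤ 2. But 2 < 6, so no value of y works.

Unsatisfiable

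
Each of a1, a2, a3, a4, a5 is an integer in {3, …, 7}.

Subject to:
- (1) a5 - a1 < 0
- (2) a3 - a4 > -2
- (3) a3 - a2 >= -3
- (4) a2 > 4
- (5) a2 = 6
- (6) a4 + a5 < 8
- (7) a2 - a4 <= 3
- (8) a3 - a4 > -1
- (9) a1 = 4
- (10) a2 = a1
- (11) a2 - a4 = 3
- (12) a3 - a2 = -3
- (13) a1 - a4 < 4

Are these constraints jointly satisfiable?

Unsatisfiable

Constraint 5 fixes a2 = 6 and constraint 9 fixes a1 = 4, but constraint 10 requires a2 = a1. Since 6 ≠ 4, contradiction.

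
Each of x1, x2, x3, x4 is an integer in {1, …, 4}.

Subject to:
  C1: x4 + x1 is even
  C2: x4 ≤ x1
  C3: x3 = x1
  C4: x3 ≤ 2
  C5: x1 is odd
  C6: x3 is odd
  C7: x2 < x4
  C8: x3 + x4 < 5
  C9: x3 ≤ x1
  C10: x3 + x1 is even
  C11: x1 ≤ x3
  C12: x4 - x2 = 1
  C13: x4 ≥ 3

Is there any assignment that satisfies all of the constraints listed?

Unsatisfiable

From constraints 2 and 13: x1 ≥ x4 and x4 ≥ 3, so x1 ≥ 3. From constraints 4 and 11: x1 ≤ x3 and x3 ≤ 2, so x1 ≤ 2. But 2 < 3, so no value of x1 works.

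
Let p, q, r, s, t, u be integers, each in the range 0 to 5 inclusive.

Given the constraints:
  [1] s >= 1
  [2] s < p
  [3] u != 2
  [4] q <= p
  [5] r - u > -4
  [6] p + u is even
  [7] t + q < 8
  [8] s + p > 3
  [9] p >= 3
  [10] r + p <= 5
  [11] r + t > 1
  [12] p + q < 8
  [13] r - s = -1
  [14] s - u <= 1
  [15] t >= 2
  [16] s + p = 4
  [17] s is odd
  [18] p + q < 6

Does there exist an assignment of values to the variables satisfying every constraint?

Satisfiable

Try p = 3, q = 2, r = 0, s = 1, t = 4, u = 3.
Check constraint 5: r - u = -3; constraint 7: t + q = 6. The remaining constraints are straightforward to verify.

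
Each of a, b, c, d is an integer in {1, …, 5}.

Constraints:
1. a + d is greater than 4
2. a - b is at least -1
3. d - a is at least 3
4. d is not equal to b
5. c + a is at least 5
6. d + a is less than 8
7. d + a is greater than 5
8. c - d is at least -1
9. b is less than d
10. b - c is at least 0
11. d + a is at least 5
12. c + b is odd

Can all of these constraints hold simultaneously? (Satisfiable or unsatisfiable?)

Constraints 2, 3, 8, and 10 give c − d ≥ -1, d − a ≥ 3, a − b ≥ -1, b − c ≥ 0.
Adding all 4 inequalities: the left sides telescope to 0, and the right sides sum to (-1) + 3 + (-1) + 0 = 1. So 0 ≥ 1, which is false.

Unsatisfiable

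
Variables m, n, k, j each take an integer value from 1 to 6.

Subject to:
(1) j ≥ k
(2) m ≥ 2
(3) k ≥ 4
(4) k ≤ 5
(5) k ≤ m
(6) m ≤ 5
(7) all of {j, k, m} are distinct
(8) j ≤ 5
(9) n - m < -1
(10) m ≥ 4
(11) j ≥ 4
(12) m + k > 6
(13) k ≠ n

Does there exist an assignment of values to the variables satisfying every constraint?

Unsatisfiable

Constraints 3, 4, 6, 8, 10, and 11 confine each of j, k, m to the 2 values {4, 5}.
Constraint 7 requires all 3 of them to be distinct, but only 2 values are available — impossible by the pigeonhole principle.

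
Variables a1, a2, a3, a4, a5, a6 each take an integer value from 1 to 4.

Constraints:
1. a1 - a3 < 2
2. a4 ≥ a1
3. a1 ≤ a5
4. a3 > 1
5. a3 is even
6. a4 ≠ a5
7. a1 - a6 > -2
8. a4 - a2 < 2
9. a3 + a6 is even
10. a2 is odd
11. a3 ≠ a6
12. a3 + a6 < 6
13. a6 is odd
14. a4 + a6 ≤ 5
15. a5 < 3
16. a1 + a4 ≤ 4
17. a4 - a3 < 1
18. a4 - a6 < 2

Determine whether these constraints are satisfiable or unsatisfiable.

Constraint 5 makes a3 even and constraint 13 makes a6 odd, so a3 + a6 must be odd. Constraint 9 says a3 + a6 is even — contradiction.

Unsatisfiable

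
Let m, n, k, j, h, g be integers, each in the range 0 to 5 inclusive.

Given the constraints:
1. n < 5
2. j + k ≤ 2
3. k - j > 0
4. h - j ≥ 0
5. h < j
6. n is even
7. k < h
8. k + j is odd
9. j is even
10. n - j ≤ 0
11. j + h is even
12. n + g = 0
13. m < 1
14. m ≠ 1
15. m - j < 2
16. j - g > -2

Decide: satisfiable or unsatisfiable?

Unsatisfiable

Constraints 3, 5, and 7 give j < k, k < h, h < j. Chaining: j < k < h < j, which forces j < j — impossible.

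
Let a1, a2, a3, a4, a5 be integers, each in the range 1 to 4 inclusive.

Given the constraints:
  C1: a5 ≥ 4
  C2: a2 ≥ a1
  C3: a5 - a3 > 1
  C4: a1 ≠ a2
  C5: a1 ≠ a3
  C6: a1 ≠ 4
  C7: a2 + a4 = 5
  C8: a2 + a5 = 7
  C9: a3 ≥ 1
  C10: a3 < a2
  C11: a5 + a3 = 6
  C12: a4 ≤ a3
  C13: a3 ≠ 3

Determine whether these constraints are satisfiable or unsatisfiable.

Satisfiable

The assignment a1 = 1, a2 = 3, a3 = 2, a4 = 2, a5 = 4 works:
  constraint 3 holds since a5 - a3 = 2.
  constraint 7 holds since a2 + a4 = 5.
The rest check out directly.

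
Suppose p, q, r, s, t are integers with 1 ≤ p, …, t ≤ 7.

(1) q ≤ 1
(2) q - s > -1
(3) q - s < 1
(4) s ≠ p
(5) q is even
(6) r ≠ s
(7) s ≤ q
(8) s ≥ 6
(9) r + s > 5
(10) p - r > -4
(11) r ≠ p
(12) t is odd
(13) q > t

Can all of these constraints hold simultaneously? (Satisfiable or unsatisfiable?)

Unsatisfiable

From constraints 7 and 8: q ≥ s and s ≥ 6, so q ≥ 6. From constraint 1: q ≤ 1. But 1 < 6, so no value of q works.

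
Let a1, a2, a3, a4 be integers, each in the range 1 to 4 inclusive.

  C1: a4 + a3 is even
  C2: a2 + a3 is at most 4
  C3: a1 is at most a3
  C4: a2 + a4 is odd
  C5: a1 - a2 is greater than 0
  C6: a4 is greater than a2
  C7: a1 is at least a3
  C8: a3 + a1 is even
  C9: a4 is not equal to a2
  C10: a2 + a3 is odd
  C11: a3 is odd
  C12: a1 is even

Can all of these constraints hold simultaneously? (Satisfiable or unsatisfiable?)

Unsatisfiable

Constraint 11 makes a3 odd and constraint 12 makes a1 even, so a3 + a1 must be odd. Constraint 8 says a3 + a1 is even — contradiction.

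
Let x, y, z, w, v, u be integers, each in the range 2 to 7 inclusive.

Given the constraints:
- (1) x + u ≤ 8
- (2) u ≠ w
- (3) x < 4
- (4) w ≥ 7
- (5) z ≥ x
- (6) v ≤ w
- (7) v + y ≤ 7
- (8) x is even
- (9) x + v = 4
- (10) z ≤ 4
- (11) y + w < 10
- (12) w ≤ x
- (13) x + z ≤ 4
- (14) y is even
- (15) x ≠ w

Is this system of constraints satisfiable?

From constraints 4 and 12: x ≥ w and w ≥ 7, so x ≥ 7. From constraints 5 and 10: x ≤ z and z ≤ 4, so x ≤ 4. But 4 < 7, so no value of x works.

Unsatisfiable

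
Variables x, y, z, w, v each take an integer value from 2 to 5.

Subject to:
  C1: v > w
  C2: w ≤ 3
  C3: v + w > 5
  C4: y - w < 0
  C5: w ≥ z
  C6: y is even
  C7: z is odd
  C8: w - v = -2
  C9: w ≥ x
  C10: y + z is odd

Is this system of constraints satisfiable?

Satisfiable

The assignment x = 2, y = 2, z = 3, w = 3, v = 5 works:
  constraint 3 holds since v + w = 8.
  constraint 4 holds since y - w = -1.
The rest check out directly.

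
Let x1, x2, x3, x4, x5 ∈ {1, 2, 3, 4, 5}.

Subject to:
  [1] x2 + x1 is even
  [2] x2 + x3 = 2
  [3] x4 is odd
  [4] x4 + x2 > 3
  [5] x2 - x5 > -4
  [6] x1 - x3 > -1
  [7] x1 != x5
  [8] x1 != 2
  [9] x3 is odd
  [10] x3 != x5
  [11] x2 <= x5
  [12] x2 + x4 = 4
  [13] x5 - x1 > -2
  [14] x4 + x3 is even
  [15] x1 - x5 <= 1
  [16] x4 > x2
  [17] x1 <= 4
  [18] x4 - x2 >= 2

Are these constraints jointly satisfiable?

Satisfiable

Try x1 = 1, x2 = 1, x3 = 1, x4 = 3, x5 = 2.
Check constraint 2: x2 + x3 = 2; constraint 4: x4 + x2 = 4; constraint 5: x2 - x5 = -1. The remaining constraints are straightforward to verify.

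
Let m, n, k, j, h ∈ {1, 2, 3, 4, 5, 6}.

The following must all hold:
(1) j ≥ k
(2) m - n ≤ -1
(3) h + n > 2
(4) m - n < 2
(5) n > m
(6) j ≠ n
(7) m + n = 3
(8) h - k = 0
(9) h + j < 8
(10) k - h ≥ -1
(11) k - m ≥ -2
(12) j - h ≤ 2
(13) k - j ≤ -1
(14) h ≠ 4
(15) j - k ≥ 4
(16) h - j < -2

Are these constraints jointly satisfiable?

Constraints 10, 12, and 15 give h − j ≥ -2, j − k ≥ 4, k − h ≥ -1.
Adding all 3 inequalities: the left sides telescope to 0, and the right sides sum to (-2) + 4 + (-1) = 1. So 0 ≥ 1, which is false.

Unsatisfiable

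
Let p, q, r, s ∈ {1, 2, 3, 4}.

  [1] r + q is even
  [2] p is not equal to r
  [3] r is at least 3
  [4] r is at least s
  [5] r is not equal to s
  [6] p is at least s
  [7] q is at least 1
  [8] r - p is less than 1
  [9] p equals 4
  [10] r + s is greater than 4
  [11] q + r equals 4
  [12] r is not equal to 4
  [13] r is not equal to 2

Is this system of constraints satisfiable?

Satisfiable

One satisfying assignment is p = 4, q = 1, r = 3, s = 2.
For the less obvious constraints — constraint 8: r - p = -1; constraint 10: r + s = 5; constraint 11: q + r = 4 — and the others hold by inspection.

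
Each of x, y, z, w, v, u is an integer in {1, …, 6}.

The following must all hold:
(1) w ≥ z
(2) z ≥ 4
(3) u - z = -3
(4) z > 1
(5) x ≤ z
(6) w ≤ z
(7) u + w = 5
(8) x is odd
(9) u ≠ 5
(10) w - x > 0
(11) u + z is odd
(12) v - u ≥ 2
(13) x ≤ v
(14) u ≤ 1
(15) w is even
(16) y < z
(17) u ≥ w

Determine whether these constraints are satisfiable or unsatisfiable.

Unsatisfiable

From constraints 1 and 2: w ≥ z and z ≥ 4, so w ≥ 4. From constraints 14 and 17: w ≤ u and u ≤ 1, so w ≤ 1. But 1 < 4, so no value of w works.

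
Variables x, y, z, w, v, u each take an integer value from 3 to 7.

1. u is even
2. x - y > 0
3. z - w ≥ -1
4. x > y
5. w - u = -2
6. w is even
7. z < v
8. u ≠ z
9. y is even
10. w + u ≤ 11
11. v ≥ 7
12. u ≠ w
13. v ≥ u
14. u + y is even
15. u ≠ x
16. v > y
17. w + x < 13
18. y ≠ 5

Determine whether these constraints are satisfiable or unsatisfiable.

Try x = 7, y = 4, z = 4, w = 4, v = 7, u = 6.
Check constraint 2: x - y = 3; constraint 3: z - w = 0; constraint 5: w - u = -2. The remaining constraints are straightforward to verify.

Satisfiable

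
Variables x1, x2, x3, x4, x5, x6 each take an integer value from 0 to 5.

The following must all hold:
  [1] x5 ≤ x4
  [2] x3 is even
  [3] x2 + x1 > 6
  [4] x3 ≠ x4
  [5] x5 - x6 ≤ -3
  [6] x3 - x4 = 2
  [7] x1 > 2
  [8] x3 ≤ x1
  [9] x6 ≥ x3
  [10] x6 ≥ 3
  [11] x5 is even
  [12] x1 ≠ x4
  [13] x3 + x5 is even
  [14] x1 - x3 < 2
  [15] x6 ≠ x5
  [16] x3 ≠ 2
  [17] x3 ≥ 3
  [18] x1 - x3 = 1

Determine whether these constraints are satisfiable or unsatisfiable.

Satisfiable

Take x1 = 5, x2 = 4, x3 = 4, x4 = 2, x5 = 2, x6 = 5. Then constraint 3: x2 + x1 = 9; constraint 5: x5 - x6 = -3, and every other listed constraint is also met.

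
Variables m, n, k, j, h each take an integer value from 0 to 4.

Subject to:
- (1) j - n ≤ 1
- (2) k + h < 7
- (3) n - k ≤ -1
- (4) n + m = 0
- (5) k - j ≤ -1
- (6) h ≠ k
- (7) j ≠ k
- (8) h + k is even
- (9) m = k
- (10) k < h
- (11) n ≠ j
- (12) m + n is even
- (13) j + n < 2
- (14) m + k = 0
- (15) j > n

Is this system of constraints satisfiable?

Constraints 1, 3, and 5 give n − j ≥ -1, j − k ≥ 1, k − n ≥ 1.
Adding all 3 inequalities: the left sides telescope to 0, and the right sides sum to (-1) + 1 + 1 = 1. So 0 ≥ 1, which is false.

Unsatisfiable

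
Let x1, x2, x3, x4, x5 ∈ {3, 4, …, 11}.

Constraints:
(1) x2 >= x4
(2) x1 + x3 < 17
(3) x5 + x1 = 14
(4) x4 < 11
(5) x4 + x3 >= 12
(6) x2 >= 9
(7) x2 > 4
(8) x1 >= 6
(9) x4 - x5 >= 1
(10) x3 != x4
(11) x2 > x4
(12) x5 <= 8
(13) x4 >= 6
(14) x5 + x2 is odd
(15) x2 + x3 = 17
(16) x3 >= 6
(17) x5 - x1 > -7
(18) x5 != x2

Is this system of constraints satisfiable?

Setting (x1, x2, x3, x4, x5) = (9, 10, 7, 6, 5) satisfies everything: constraint 2: x1 + x3 = 16; constraint 3: x5 + x1 = 14; constraint 5: x4 + x3 = 13, and the others follow.

Satisfiable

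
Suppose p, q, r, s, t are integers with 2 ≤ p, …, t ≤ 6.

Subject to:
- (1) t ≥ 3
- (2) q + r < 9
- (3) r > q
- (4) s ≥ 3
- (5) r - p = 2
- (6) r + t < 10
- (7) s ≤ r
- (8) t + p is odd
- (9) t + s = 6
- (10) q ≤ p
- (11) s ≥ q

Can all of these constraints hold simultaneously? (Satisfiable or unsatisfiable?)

Satisfiable

Try p = 4, q = 2, r = 6, s = 3, t = 3.
Check constraint 2: q + r = 8; constraint 5: r - p = 2; constraint 6: r + t = 9. The remaining constraints are straightforward to verify.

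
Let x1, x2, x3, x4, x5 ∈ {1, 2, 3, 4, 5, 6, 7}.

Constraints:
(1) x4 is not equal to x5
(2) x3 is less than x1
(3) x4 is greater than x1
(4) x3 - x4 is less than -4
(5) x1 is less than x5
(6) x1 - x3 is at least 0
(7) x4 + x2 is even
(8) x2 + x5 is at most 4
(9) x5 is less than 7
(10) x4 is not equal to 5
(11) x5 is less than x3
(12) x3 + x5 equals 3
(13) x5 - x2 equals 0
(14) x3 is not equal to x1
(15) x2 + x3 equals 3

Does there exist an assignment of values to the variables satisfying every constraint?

Unsatisfiable

Constraints 2, 5, and 11 give x3 < x1, x1 < x5, x5 < x3. Chaining: x3 < x1 < x5 < x3, which forces x3 < x3 — impossible.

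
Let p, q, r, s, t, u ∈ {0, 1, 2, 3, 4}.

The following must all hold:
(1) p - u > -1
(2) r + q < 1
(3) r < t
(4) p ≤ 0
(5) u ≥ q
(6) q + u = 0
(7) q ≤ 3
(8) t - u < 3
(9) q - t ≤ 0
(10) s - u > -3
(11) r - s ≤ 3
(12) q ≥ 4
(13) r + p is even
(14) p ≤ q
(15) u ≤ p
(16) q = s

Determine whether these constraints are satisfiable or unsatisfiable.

Unsatisfiable

From constraints 5 and 12: u ≥ q and q ≥ 4, so u ≥ 4. From constraints 4 and 15: u ≤ p and p ≤ 0, so u ≤ 0. But 0 < 4, so no value of u works.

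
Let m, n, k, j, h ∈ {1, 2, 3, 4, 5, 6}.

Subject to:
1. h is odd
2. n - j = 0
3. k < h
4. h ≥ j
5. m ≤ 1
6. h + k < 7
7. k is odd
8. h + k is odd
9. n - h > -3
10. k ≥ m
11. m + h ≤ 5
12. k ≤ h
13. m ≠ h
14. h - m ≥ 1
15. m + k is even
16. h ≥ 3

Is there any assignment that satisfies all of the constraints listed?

Constraint 1 makes h odd and constraint 7 makes k odd, so h + k must be even. Constraint 8 says h + k is odd — contradiction.

Unsatisfiable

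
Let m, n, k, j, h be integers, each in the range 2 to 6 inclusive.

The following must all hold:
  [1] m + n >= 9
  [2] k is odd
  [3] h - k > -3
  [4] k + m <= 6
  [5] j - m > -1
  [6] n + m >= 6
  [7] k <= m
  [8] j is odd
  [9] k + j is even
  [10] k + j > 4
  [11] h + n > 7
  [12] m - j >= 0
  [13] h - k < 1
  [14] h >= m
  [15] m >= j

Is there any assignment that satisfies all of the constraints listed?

Satisfiable

Take m = 3, n = 6, k = 3, j = 3, h = 3. Then constraint 1: m + n = 9; constraint 3: h - k = 0; constraint 4: k + m = 6, and every other listed constraint is also met.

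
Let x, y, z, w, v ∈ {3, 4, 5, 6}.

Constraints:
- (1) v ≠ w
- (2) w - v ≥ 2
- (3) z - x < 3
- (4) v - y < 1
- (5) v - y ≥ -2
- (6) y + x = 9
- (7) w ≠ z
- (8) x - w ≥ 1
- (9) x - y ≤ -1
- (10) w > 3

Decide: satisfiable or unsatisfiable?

Unsatisfiable

Constraints 2, 5, 8, and 9 give w − v ≥ 2, v − y ≥ -2, y − x ≥ 1, x − w ≥ 1.
Adding all 4 inequalities: the left sides telescope to 0, and the right sides sum to 2 + (-2) + 1 + 1 = 2. So 0 ≥ 2, which is false.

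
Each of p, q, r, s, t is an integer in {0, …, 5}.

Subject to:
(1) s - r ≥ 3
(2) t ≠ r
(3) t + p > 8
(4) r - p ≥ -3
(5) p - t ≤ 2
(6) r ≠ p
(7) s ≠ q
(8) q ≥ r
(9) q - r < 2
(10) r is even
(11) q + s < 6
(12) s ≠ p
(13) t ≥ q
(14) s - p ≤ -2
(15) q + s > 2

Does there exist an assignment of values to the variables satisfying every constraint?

Constraints 1, 4, and 14 give s − r ≥ 3, r − p ≥ -3, p − s ≥ 2.
Adding all 3 inequalities: the left sides telescope to 0, and the right sides sum to 3 + (-3) + 2 = 2. So 0 ≥ 2, which is false.

Unsatisfiable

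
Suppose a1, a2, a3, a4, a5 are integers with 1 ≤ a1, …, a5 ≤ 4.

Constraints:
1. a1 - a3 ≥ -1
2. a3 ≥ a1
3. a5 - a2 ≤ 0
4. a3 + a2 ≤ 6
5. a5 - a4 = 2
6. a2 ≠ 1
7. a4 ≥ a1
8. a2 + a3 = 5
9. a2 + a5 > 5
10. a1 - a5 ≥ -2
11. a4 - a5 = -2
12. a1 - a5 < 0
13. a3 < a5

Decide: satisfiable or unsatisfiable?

Satisfiable

One satisfying assignment is a1 = 1, a2 = 4, a3 = 1, a4 = 1, a5 = 3.
For the less obvious constraints — constraint 1: a1 - a3 = 0; constraint 3: a5 - a2 = -1; constraint 4: a3 + a2 = 5 — and the others hold by inspection.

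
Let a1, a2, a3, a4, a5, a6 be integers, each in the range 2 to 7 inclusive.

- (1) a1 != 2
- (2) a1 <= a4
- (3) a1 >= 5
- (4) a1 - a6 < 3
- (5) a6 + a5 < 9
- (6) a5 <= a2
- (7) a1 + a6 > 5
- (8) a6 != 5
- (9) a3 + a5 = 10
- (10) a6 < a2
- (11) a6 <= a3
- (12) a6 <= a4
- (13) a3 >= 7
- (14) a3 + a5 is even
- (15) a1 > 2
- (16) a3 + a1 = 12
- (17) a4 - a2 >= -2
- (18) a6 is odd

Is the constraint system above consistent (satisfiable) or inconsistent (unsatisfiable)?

One satisfying assignment is a1 = 5, a2 = 5, a3 = 7, a4 = 6, a5 = 3, a6 = 3.
For the less obvious constraints — constraint 4: a1 - a6 = 2; constraint 5: a6 + a5 = 6; constraint 7: a1 + a6 = 8 — and the others hold by inspection.

Satisfiable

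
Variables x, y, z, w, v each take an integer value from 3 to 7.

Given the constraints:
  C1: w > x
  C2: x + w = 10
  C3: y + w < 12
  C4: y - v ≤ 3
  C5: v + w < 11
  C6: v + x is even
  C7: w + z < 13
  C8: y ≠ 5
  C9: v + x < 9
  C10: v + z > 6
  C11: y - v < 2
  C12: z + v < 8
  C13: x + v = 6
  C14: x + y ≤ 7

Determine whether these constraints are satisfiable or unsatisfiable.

One satisfying assignment is x = 3, y = 3, z = 4, w = 7, v = 3.
For the less obvious constraints — constraint 2: x + w = 10; constraint 3: y + w = 10 — and the others hold by inspection.

Satisfiable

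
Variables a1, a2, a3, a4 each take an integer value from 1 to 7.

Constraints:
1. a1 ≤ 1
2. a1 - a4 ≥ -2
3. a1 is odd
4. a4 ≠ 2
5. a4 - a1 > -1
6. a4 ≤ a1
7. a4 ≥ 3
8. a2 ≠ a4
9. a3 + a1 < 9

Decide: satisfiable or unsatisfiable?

Unsatisfiable

From constraints 6 and 7: a1 ≥ a4 and a4 ≥ 3, so a1 ≥ 3. From constraint 1: a1 ≤ 1. But 1 < 3, so no value of a1 works.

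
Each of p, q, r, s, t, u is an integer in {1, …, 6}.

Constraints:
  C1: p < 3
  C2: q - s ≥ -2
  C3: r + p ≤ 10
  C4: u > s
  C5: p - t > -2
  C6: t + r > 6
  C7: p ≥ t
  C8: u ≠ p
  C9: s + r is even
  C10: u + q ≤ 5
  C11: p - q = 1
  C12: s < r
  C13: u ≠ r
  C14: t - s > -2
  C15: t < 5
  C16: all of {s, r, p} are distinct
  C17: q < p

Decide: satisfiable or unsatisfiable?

Satisfiable

One satisfying assignment is p = 2, q = 1, r = 5, s = 1, t = 2, u = 4.
For the less obvious constraints — constraint 2: q - s = 0; constraint 3: r + p = 7 — and the others hold by inspection.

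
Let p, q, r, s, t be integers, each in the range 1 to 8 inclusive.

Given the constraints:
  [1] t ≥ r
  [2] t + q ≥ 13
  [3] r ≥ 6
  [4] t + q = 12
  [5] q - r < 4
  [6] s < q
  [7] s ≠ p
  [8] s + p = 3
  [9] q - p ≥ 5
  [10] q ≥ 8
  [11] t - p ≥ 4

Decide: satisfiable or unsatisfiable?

From constraints 1 and 3: t ≥ r ≥ 6. From constraint 10: q ≥ 8. Hence t + q ≥ 14. But constraint 4 requires t + q = 12, and 12 < 14. Contradiction.

Unsatisfiable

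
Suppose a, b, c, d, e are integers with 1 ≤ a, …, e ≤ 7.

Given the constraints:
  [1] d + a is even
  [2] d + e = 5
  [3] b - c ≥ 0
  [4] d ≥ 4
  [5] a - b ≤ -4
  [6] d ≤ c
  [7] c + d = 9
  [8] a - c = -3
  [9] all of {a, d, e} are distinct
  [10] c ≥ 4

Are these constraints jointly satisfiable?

Satisfiable

Take a = 2, b = 7, c = 5, d = 4, e = 1. Then constraint 2: d + e = 5; constraint 3: b - c = 2, and every other listed constraint is also met.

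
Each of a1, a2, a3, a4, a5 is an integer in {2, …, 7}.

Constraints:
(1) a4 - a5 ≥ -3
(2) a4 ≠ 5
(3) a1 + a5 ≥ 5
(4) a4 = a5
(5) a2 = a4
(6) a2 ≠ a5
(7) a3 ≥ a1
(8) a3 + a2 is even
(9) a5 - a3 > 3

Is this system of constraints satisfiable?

Unsatisfiable

From constraints 4 and 5, a2 = a4 = a5, so a2 = a5. But constraint 6 says a2 ≠ a5. Contradiction.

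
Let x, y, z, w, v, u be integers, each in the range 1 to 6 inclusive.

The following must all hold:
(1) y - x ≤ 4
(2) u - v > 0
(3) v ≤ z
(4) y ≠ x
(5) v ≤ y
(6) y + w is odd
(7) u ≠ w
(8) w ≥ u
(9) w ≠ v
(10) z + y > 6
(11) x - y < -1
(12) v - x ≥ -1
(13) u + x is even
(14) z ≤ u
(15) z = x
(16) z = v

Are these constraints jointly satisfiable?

Satisfiable

The assignment x = 2, y = 5, z = 2, w = 6, v = 2, u = 4 works:
  constraint 1 holds since y - x = 3.
  constraint 2 holds since u - v = 2.
  constraint 10 holds since z + y = 7.
The rest check out directly.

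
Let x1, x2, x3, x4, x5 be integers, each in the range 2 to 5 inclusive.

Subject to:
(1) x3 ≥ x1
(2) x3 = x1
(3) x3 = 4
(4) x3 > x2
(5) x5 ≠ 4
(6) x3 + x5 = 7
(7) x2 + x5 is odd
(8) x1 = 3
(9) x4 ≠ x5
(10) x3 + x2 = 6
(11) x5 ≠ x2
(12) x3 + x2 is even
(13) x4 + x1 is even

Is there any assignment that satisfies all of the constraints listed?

Constraint 3 fixes x3 = 4 and constraint 8 fixes x1 = 3, but constraint 2 requires x3 = x1. Since 4 ≠ 3, contradiction.

Unsatisfiable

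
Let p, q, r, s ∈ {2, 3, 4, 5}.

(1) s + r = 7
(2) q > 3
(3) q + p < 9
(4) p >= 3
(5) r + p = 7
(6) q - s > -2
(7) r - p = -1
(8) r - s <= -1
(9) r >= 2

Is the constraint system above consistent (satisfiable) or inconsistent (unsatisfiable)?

Satisfiable

One satisfying assignment is p = 4, q = 4, r = 3, s = 4.
For the less obvious constraints — constraint 1: s + r = 7; constraint 3: q + p = 8 — and the others hold by inspection.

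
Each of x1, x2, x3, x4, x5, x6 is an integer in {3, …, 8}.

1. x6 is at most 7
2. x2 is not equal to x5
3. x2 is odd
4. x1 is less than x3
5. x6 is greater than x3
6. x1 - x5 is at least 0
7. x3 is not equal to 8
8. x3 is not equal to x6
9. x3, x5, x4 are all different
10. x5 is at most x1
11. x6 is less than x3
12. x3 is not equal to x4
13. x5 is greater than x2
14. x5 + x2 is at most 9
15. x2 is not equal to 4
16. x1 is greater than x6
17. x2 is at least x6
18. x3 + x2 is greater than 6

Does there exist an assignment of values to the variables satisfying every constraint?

Unsatisfiable

Constraints 4, 5, 6, 13, and 17 give x2 < x5, x5 ≤ x1, x1 < x3, x3 < x6, x6 ≤ x2. Chaining: x2 < x5 ≤ x1 < x3 < x6 ≤ x2, which forces x2 < x2 — impossible.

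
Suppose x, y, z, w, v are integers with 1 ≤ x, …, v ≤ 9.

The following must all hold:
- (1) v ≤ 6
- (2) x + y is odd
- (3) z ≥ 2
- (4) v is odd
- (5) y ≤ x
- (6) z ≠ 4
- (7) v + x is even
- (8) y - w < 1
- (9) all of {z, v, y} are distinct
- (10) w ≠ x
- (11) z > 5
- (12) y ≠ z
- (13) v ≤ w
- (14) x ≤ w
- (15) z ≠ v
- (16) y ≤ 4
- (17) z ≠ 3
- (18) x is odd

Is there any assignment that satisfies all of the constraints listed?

Satisfiable

Try x = 5, y = 4, z = 6, w = 6, v = 5.
Check constraint 2: x + y = 9 is odd; constraint 8: y - w = -2; constraint 9: values 6, 5, 4 are distinct. The remaining constraints are straightforward to verify.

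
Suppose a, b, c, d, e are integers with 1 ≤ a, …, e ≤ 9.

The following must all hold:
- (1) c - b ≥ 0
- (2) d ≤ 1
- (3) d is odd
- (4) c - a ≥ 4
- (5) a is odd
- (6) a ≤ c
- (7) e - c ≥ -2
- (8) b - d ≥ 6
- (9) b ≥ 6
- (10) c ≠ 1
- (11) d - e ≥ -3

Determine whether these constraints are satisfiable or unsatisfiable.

Constraints 1, 7, 8, and 11 give d − e ≥ -3, e − c ≥ -2, c − b ≥ 0, b − d ≥ 6.
Adding all 4 inequalities: the left sides telescope to 0, and the right sides sum to (-3) + (-2) + 0 + 6 = 1. So 0 ≥ 1, which is false.

Unsatisfiable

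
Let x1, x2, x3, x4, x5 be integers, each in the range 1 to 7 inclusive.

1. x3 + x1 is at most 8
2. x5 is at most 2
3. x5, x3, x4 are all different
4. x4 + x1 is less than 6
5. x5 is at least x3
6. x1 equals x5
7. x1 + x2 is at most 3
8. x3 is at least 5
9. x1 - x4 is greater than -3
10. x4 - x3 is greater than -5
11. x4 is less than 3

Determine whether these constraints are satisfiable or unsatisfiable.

Unsatisfiable

From constraints 5 and 8: x5 ≥ x3 and x3 ≥ 5, so x5 ≥ 5. From constraint 2: x5 ≤ 2. But 2 < 5, so no value of x5 works.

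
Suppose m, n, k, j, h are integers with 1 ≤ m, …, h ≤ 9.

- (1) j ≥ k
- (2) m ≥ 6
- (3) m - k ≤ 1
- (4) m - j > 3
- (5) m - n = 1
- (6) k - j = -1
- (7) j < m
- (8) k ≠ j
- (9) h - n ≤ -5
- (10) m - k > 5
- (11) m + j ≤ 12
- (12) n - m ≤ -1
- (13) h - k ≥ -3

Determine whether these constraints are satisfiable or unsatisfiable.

Constraints 3, 9, 12, and 13 give m − n ≥ 1, n − h ≥ 5, h − k ≥ -3, k − m ≥ -1.
Adding all 4 inequalities: the left sides telescope to 0, and the right sides sum to 1 + 5 + (-3) + (-1) = 2. So 0 ≥ 2, which is false.

Unsatisfiable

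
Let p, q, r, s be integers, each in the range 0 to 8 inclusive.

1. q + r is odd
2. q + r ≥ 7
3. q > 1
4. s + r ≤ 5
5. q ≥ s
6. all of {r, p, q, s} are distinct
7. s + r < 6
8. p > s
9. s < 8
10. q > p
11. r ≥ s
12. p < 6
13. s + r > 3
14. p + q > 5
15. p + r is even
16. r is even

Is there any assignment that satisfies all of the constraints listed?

Try p = 2, q = 5, r = 4, s = 1.
Check constraint 2: q + r = 9; constraint 4: s + r = 5; constraint 7: s + r = 5. The remaining constraints are straightforward to verify.

Satisfiable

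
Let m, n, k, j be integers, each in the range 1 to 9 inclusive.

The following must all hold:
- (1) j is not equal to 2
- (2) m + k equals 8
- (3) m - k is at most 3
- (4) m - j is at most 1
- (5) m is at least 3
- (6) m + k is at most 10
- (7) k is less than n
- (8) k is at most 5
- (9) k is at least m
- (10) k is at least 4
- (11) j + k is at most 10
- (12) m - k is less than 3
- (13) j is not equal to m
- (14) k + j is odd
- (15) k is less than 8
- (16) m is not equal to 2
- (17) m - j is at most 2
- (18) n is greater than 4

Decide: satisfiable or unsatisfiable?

Satisfiable

Setting (m, n, k, j) = (4, 5, 4, 3) satisfies everything: constraint 2: m + k = 8; constraint 3: m - k = 0; constraint 4: m - j = 1, and the others follow.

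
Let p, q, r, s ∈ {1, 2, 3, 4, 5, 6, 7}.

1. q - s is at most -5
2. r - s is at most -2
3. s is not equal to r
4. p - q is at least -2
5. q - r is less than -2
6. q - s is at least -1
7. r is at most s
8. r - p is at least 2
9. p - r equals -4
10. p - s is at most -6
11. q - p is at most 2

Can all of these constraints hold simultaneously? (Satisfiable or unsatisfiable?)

Constraints 2, 4, 6, and 8 give s − r ≥ 2, r − p ≥ 2, p − q ≥ -2, q − s ≥ -1.
Adding all 4 inequalities: the left sides telescope to 0, and the right sides sum to 2 + 2 + (-2) + (-1) = 1. So 0 ≥ 1, which is false.

Unsatisfiable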